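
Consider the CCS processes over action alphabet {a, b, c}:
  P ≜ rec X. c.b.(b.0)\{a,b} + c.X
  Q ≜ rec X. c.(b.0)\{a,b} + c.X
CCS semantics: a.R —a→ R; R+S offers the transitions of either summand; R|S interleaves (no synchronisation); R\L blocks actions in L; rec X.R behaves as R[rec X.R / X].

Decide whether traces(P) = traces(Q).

traces(P) ≠ traces(Q) — witness ⟨cb⟩

Reachable graph of P (3 states):
  m0 = rec X. c.b.(b.0)\{a,b} + c.X ⊢ —c→ m0, —c→ m1
  m1 = b.(b.0)\{a,b} ⊢ —b→ m2
  m2 = (b.0)\{a,b} ⊢ deadlocked
Reachable graph of Q (2 states):
  n0 = rec X. c.(b.0)\{a,b} + c.X ⊢ —c→ n0, —c→ n1
  n1 = (b.0)\{a,b} ⊢ deadlocked
Executing cb from P (initial set {m0}):
  [1] c ⇒ {m0, m1}
  [2] b ⇒ {m2}
  P completes σ.
Executing cb from Q (initial set {n0}):
  [1] c ⇒ {n0, n1}
  [2] b ⇒ ∅  — Q cannot continue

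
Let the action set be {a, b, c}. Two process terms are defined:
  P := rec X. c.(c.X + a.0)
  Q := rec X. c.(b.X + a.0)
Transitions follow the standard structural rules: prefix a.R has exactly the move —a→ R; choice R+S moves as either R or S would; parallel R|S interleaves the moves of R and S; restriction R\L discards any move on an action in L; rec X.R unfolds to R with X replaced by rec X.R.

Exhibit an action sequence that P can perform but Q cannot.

cc

Reachable graph of P (3 states):
  u0 = rec X. c.(c.X + a.0) has moves -c-> u1
  u1 = c.(rec X. c.(c.X + a.0)) + a.0 has moves -a-> u2, -c-> u0
  u2 = 0 has moves ∅
Reachable graph of Q (3 states):
  v0 = rec X. c.(b.X + a.0) has moves -c-> v1
  v1 = b.(rec X. c.(b.X + a.0)) + a.0 has moves -a-> v2, -b-> v0
  v2 = 0 has moves ∅
Run σ = ⟨cc⟩ on P: start {u0}
  [1] c ⇒ {u1}
  [2] c ⇒ {u0}
  — P admits the full trace.
Run σ = ⟨cc⟩ on Q: start {v0}
  [1] c ⇒ {v1}
  [2] c ⇒ no successor for Q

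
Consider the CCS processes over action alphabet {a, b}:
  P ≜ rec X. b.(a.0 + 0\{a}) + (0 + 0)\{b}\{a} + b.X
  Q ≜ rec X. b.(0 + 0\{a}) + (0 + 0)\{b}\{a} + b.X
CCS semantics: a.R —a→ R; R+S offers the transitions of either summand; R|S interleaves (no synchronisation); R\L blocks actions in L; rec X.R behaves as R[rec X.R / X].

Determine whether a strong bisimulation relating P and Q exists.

not bisimilar

LTS(P): 3 reachable states
  p0 = rec X. b.(a.0 + 0\{a}) + (0 + 0)\{b}\{a} + b.X has moves -b-> p0, -b-> p1
  p1 = a.0 + 0\{a} has moves -a-> p2
  p2 = 0 has moves ·
LTS(Q): 2 reachable states
  q0 = rec X. b.(0 + 0\{a}) + (0 + 0)\{b}\{a} + b.X has moves -b-> q0, -b-> q1
  q1 = 0 + 0\{a} has moves ·
Partition-refinement fixed point:
  B0 = {p0}
  B1 = {p1}
  B2 = {p2, q1}
  B3 = {q0}
p0 ∈ B0, q0 ∈ B3 → different blocks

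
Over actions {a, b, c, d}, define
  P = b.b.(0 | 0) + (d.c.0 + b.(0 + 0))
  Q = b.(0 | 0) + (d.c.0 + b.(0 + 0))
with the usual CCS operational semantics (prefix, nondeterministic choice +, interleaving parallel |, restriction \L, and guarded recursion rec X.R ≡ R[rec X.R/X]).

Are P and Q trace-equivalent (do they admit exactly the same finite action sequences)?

NO — witness ⟨bb⟩

LTS(P): 6 reachable states
  m0 = b.b.(0 | 0) + (d.c.0 + b.(0 + 0)) :: —b→ m1, —b→ m2, —d→ m3
  m1 = 0 + 0 :: (no moves)
  m2 = b.(0 | 0) :: —b→ m4
  m3 = c.0 :: —c→ m5
  m4 = 0 | 0 :: (no moves)
  m5 = 0 :: (no moves)
LTS(Q): 5 reachable states
  n0 = b.(0 | 0) + (d.c.0 + b.(0 + 0)) :: —b→ n1, —b→ n2, —d→ n3
  n1 = 0 + 0 :: (no moves)
  n2 = 0 | 0 :: (no moves)
  n3 = c.0 :: —c→ n4
  n4 = 0 :: (no moves)
Run σ = ⟨bb⟩ on P: start {m0}
  after b @ step 1: {m1, m2}
  after b @ step 2: {m4}
  — P admits the full trace.
Run σ = ⟨bb⟩ on Q: start {n0}
  after b @ step 1: {n1, n2}
  after b @ step 2: ∅ (Q stuck)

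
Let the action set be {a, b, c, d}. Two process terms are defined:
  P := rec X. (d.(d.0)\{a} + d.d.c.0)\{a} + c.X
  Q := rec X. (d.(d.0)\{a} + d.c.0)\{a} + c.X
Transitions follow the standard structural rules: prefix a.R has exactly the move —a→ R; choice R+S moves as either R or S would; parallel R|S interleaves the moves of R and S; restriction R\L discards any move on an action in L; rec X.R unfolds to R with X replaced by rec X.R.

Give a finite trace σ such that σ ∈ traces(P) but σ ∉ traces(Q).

ddc

LTS(P): 6 reachable states
  u0 = rec X. (d.(d.0)\{a} + d.d.c.0)\{a} + c.X ⊢ -c-> u0, -d-> u1, -d-> u2
  u1 = (d.0)\{a}\{a} ⊢ -d-> u3
  u2 = (d.c.0)\{a} ⊢ -d-> u4
  u3 = 0\{a}\{a} ⊢ ∅
  u4 = (c.0)\{a} ⊢ -c-> u5
  u5 = 0\{a} ⊢ ∅
LTS(Q): 5 reachable states
  v0 = rec X. (d.(d.0)\{a} + d.c.0)\{a} + c.X ⊢ -c-> v0, -d-> v1, -d-> v2
  v1 = (c.0)\{a} ⊢ -c-> v3
  v2 = (d.0)\{a}\{a} ⊢ -d-> v4
  v3 = 0\{a} ⊢ ∅
  v4 = 0\{a}\{a} ⊢ ∅
Trace ⟨ddc⟩ through P, begin at {u0}:
  step 1 (d): {u1, u2}
  step 2 (d): {u3, u4}
  step 3 (c): {u5}
  ✓ P
Trace ⟨ddc⟩ through Q, begin at {v0}:
  step 1 (d): {v1, v2}
  step 2 (d): {v4}
  step 3 (c): no successor for Q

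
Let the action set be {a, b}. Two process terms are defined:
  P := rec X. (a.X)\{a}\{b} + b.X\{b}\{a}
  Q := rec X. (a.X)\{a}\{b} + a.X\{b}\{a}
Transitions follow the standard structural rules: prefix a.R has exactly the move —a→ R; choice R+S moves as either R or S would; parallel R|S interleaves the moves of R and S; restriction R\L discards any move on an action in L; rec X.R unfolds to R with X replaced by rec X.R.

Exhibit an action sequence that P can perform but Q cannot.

b

LTS(P): 2 reachable states
  u0 = rec X. (a.X)\{a}\{b} + b.X\{b}\{a} has moves =b=> u1
  u1 = (rec X. (a.X)\{a}\{b} + b.X\{b}\{a})\{b}\{a} has moves ∅
LTS(Q): 2 reachable states
  v0 = rec X. (a.X)\{a}\{b} + a.X\{b}\{a} has moves =a=> v1
  v1 = (rec X. (a.X)\{a}\{b} + a.X\{b}\{a})\{b}\{a} has moves ∅
Trace ⟨b⟩ through P, begin at {u0}:
  step 1 (b): {u1}
  — P admits the full trace.
Trace ⟨b⟩ through Q, begin at {v0}:
  step 1 (b): ∅ (Q stuck)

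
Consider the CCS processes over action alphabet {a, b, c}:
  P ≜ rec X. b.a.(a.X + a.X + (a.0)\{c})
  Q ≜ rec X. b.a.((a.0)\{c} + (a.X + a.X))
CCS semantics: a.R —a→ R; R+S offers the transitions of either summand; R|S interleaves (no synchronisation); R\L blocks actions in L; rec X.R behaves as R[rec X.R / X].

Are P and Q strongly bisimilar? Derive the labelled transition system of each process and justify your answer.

bisimilar

LTS(P): 4 reachable states
  u0 = rec X. b.a.(a.X + a.X + (a.0)\{c}) ⊢ =b=> u1
  u1 = a.(a.(rec X. b.a.(a.X + a.X + (a.0)\{c})) + a.(rec X. b.a.(a.X + a.X + (a.0)\{c})) + (a.0)\{c}) ⊢ =a=> u2
  u2 = a.(rec X. b.a.(a.X + a.X + (a.0)\{c})) + a.(rec X. b.a.(a.X + a.X + (a.0)\{c})) + (a.0)\{c} ⊢ =a=> u0, =a=> u3
  u3 = 0\{c} ⊢ stopped
LTS(Q): 4 reachable states
  v0 = rec X. b.a.((a.0)\{c} + (a.X + a.X)) ⊢ =b=> v1
  v1 = a.((a.0)\{c} + (a.(rec X. b.a.((a.0)\{c} + (a.X + a.X))) + a.(rec X. b.a.((a.0)\{c} + (a.X + a.X))))) ⊢ =a=> v2
  v2 = (a.0)\{c} + (a.(rec X. b.a.((a.0)\{c} + (a.X + a.X))) + a.(rec X. b.a.((a.0)\{c} + (a.X + a.X)))) ⊢ =a=> v0, =a=> v3
  v3 = 0\{c} ⊢ stopped
Bisimilarity quotient blocks:
  B0 = {u0, v0}
  B1 = {u1, v1}
  B2 = {u2, v2}
  B3 = {u3, v3}
u0 ∈ B0, v0 ∈ B0 → same block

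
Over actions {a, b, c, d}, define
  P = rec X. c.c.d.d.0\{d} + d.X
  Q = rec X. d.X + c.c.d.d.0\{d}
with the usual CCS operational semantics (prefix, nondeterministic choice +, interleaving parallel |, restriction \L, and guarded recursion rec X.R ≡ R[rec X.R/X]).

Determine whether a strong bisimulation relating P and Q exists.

P ~ Q

LTS(P): 5 reachable states
  s0 = rec X. c.c.d.d.0\{d} + d.X ⊢ —c→ s1, —d→ s0
  s1 = c.d.d.0\{d} ⊢ —c→ s2
  s2 = d.d.0\{d} ⊢ —d→ s3
  s3 = d.0\{d} ⊢ —d→ s4
  s4 = 0\{d} ⊢ deadlocked
LTS(Q): 5 reachable states
  t0 = rec X. d.X + c.c.d.d.0\{d} ⊢ —c→ t1, —d→ t0
  t1 = c.d.d.0\{d} ⊢ —c→ t2
  t2 = d.d.0\{d} ⊢ —d→ t3
  t3 = d.0\{d} ⊢ —d→ t4
  t4 = 0\{d} ⊢ deadlocked
Partition-refinement fixed point:
  B0 = {s0, t0}
  B1 = {s1, t1}
  B2 = {s2, t2}
  B3 = {s3, t3}
  B4 = {s4, t4}
s0 ∈ B0, t0 ∈ B0 → same block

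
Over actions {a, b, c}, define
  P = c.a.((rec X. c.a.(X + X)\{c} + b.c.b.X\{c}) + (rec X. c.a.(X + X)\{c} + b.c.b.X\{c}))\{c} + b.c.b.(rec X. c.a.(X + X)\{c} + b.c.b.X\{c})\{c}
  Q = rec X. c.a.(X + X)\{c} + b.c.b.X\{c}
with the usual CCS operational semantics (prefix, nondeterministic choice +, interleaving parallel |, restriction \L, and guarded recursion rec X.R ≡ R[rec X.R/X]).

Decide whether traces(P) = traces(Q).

LTS(P): 7 reachable states
  u0 = c.a.((rec X. c.a.(X + X)\{c} + b.c.b.X\{c}) + (rec X. c.a.(X + X)\{c} + b.c.b.X\{c}))\{c} + b.c.b.(rec X. c.a.(X + X)\{c} + b.c.b.X\{c})\{c} ⊢ ··b··> u1, ··c··> u2
  u1 = c.b.(rec X. c.a.(X + X)\{c} + b.c.b.X\{c})\{c} ⊢ ··c··> u3
  u2 = a.((rec X. c.a.(X + X)\{c} + b.c.b.X\{c}) + (rec X. c.a.(X + X)\{c} + b.c.b.X\{c}))\{c} ⊢ ··a··> u4
  u3 = b.(rec X. c.a.(X + X)\{c} + b.c.b.X\{c})\{c} ⊢ ··b··> u5
  u4 = ((rec X. c.a.(X + X)\{c} + b.c.b.X\{c}) + (rec X. c.a.(X + X)\{c} + b.c.b.X\{c}))\{c} ⊢ ··b··> u6
  u5 = (rec X. c.a.(X + X)\{c} + b.c.b.X\{c})\{c} ⊢ ··b··> u6
  u6 = (c.b.(rec X. c.a.(X + X)\{c} + b.c.b.X\{c})\{c})\{c} ⊢ deadlocked
LTS(Q): 7 reachable states
  v0 = rec X. c.a.(X + X)\{c} + b.c.b.X\{c} ⊢ ··b··> v1, ··c··> v2
  v1 = c.b.(rec X. c.a.(X + X)\{c} + b.c.b.X\{c})\{c} ⊢ ··c··> v3
  v2 = a.((rec X. c.a.(X + X)\{c} + b.c.b.X\{c}) + (rec X. c.a.(X + X)\{c} + b.c.b.X\{c}))\{c} ⊢ ··a··> v4
  v3 = b.(rec X. c.a.(X + X)\{c} + b.c.b.X\{c})\{c} ⊢ ··b··> v5
  v4 = ((rec X. c.a.(X + X)\{c} + b.c.b.X\{c}) + (rec X. c.a.(X + X)\{c} + b.c.b.X\{c}))\{c} ⊢ ··b··> v6
  v5 = (rec X. c.a.(X + X)\{c} + b.c.b.X\{c})\{c} ⊢ ··b··> v6
  v6 = (c.b.(rec X. c.a.(X + X)\{c} + b.c.b.X\{c})\{c})\{c} ⊢ deadlocked
Coarsest stable partition (strong bisimilarity classes):
  B0 = {u0, v0}
  B1 = {u1, v1}
  B2 = {u3, v3}
  B3 = {u4, u5, v4, v5}
  B4 = {u6, v6}
  B5 = {u2, v2}
u0 ∈ B0, v0 ∈ B0 → same block
Bisimilar ⇒ trace-equivalent.

traces(P) = traces(Q)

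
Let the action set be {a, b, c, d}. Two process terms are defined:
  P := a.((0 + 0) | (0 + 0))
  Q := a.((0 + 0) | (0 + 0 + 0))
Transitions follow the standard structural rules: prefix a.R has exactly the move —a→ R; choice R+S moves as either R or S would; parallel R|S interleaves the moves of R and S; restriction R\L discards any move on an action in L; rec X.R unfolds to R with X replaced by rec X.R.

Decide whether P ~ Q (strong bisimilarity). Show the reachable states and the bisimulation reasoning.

P's transition system — 2 states:
  u0 = a.((0 + 0) | (0 + 0)) | —a→ u1
  u1 = (0 + 0) | (0 + 0) | ∅
Q's transition system — 2 states:
  v0 = a.((0 + 0) | (0 + 0 + 0)) | —a→ v1
  v1 = (0 + 0) | (0 + 0 + 0) | ∅
Partition-refinement fixed point:
  B0 = {u0, v0}
  B1 = {u1, v1}
u0 ∈ B0, v0 ∈ B0 → same block

P ~ Q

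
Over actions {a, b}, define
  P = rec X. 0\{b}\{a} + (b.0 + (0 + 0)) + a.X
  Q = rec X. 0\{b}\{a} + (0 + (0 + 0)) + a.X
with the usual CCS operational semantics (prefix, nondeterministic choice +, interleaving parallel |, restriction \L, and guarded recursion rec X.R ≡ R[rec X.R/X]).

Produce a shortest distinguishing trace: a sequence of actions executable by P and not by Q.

b

P's transition system — 2 states:
  u0 = rec X. 0\{b}\{a} + (b.0 + (0 + 0)) + a.X ⊢ ··a··> u0, ··b··> u1
  u1 = 0 ⊢ deadlocked
Q's transition system — 1 states:
  v0 = rec X. 0\{b}\{a} + (0 + (0 + 0)) + a.X ⊢ ··a··> v0
Run σ = ⟨b⟩ on P: start {u0}
  step 1 (b): {u1}
  ✓ P
Run σ = ⟨b⟩ on Q: start {v0}
  step 1 (b): ∅  — Q cannot continue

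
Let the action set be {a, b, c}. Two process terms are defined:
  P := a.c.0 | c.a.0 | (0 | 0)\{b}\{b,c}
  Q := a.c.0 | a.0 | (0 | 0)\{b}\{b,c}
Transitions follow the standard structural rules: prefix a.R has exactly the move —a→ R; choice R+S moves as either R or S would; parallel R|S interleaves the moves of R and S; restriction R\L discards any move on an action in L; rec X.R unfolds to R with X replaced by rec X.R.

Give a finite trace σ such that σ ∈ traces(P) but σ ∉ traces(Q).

c

Reachable graph of P (9 states):
  s0 = a.c.0 | c.a.0 | (0 | 0)\{b}\{b,c} | --a--▸ s1, --c--▸ s2
  s1 = c.0 | c.a.0 | (0 | 0)\{b}\{b,c} | --c--▸ s3, --c--▸ s4
  s2 = a.c.0 | a.0 | (0 | 0)\{b}\{b,c} | --a--▸ s4, --a--▸ s5
  s3 = 0 | c.a.0 | (0 | 0)\{b}\{b,c} | --c--▸ s6
  s4 = c.0 | a.0 | (0 | 0)\{b}\{b,c} | --a--▸ s7, --c--▸ s6
  s5 = a.c.0 | 0 | (0 | 0)\{b}\{b,c} | --a--▸ s7
  s6 = 0 | a.0 | (0 | 0)\{b}\{b,c} | --a--▸ s8
  s7 = c.0 | 0 | (0 | 0)\{b}\{b,c} | --c--▸ s8
  s8 = 0 | 0 | (0 | 0)\{b}\{b,c} | deadlocked
Reachable graph of Q (6 states):
  t0 = a.c.0 | a.0 | (0 | 0)\{b}\{b,c} | --a--▸ t1, --a--▸ t2
  t1 = a.c.0 | 0 | (0 | 0)\{b}\{b,c} | --a--▸ t3
  t2 = c.0 | a.0 | (0 | 0)\{b}\{b,c} | --a--▸ t3, --c--▸ t4
  t3 = c.0 | 0 | (0 | 0)\{b}\{b,c} | --c--▸ t5
  t4 = 0 | a.0 | (0 | 0)\{b}\{b,c} | --a--▸ t5
  t5 = 0 | 0 | (0 | 0)\{b}\{b,c} | deadlocked
Trace ⟨c⟩ through P, begin at {s0}:
  step 1 (c): {s2}
  P completes σ.
Trace ⟨c⟩ through Q, begin at {t0}:
  step 1 (c): ∅ (Q stuck)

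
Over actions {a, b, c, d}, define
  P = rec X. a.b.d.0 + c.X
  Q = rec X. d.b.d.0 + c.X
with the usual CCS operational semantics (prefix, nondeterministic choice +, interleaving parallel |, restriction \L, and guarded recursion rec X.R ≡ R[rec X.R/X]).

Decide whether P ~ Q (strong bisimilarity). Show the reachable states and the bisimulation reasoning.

not bisimilar

Reachable graph of P (4 states):
  u0 = rec X. a.b.d.0 + c.X | =a=> u1, =c=> u0
  u1 = b.d.0 | =b=> u2
  u2 = d.0 | =d=> u3
  u3 = 0 | ·
Reachable graph of Q (4 states):
  v0 = rec X. d.b.d.0 + c.X | =c=> v0, =d=> v1
  v1 = b.d.0 | =b=> v2
  v2 = d.0 | =d=> v3
  v3 = 0 | ·
Coarsest stable partition (strong bisimilarity classes):
  B0 = {u0}
  B1 = {u1, v1}
  B2 = {u2, v2}
  B3 = {u3, v3}
  B4 = {v0}
u0 ∈ B0, v0 ∈ B4 → different blocks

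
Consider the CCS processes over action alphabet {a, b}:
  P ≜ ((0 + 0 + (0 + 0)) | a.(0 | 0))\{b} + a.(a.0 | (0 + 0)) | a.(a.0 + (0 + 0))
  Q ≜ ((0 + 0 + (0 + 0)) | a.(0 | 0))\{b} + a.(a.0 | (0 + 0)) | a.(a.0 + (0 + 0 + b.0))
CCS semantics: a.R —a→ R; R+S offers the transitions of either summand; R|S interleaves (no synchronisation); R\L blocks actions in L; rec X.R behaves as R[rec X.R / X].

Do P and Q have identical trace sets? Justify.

NO — witness ⟨ab⟩

P's transition system — 10 states:
  m0 = ((0 + 0 + (0 + 0)) | a.(0 | 0))\{b} + a.(a.0 | (0 + 0)) | a.(a.0 + (0 + 0)) has moves --a--▸ m1, --a--▸ m2, --a--▸ m3
  m1 = ((0 + 0 + (0 + 0)) | (0 | 0))\{b} has moves ·
  m2 = a.(a.0 | (0 + 0)) | (a.0 + (0 + 0)) has moves --a--▸ m4, --a--▸ m5
  m3 = a.0 | (0 + 0) | a.(a.0 + (0 + 0)) has moves --a--▸ m5, --a--▸ m6
  m4 = a.(a.0 | (0 + 0)) | 0 has moves --a--▸ m7
  m5 = a.0 | (0 + 0) | (a.0 + (0 + 0)) has moves --a--▸ m7, --a--▸ m8
  m6 = 0 | (0 + 0) | a.(a.0 + (0 + 0)) has moves --a--▸ m8
  m7 = a.0 | (0 + 0) | 0 has moves --a--▸ m9
  m8 = 0 | (0 + 0) | (a.0 + (0 + 0)) has moves --a--▸ m9
  m9 = 0 | (0 + 0) | 0 has moves ·
Q's transition system — 10 states:
  n0 = ((0 + 0 + (0 + 0)) | a.(0 | 0))\{b} + a.(a.0 | (0 + 0)) | a.(a.0 + (0 + 0 + b.0)) has moves --a--▸ n1, --a--▸ n2, --a--▸ n3
  n1 = ((0 + 0 + (0 + 0)) | (0 | 0))\{b} has moves ·
  n2 = a.(a.0 | (0 + 0)) | (a.0 + (0 + 0 + b.0)) has moves --a--▸ n4, --a--▸ n5, --b--▸ n4
  n3 = a.0 | (0 + 0) | a.(a.0 + (0 + 0 + b.0)) has moves --a--▸ n5, --a--▸ n6
  n4 = a.(a.0 | (0 + 0)) | 0 has moves --a--▸ n7
  n5 = a.0 | (0 + 0) | (a.0 + (0 + 0 + b.0)) has moves --a--▸ n7, --a--▸ n8, --b--▸ n7
  n6 = 0 | (0 + 0) | a.(a.0 + (0 + 0 + b.0)) has moves --a--▸ n8
  n7 = a.0 | (0 + 0) | 0 has moves --a--▸ n9
  n8 = 0 | (0 + 0) | (a.0 + (0 + 0 + b.0)) has moves --a--▸ n9, --b--▸ n9
  n9 = 0 | (0 + 0) | 0 has moves ·
Trace ⟨ab⟩ through Q, begin at {n0}:
  after a @ step 1: {n1, n2, n3}
  after b @ step 2: {n4}
  — Q admits the full trace.
Trace ⟨ab⟩ through P, begin at {m0}:
  after a @ step 1: {m1, m2, m3}
  after b @ step 2: ∅  — P cannot continue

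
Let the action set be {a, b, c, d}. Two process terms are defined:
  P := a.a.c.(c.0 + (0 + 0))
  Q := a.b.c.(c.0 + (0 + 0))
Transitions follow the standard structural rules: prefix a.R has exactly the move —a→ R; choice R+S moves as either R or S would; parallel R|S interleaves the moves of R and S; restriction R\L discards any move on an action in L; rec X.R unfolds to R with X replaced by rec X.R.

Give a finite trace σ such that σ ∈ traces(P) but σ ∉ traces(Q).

aa

Reachable graph of P (5 states):
  m0 = a.a.c.(c.0 + (0 + 0)) ⊢ —a→ m1
  m1 = a.c.(c.0 + (0 + 0)) ⊢ —a→ m2
  m2 = c.(c.0 + (0 + 0)) ⊢ —c→ m3
  m3 = c.0 + (0 + 0) ⊢ —c→ m4
  m4 = 0 ⊢ (no moves)
Reachable graph of Q (5 states):
  n0 = a.b.c.(c.0 + (0 + 0)) ⊢ —a→ n1
  n1 = b.c.(c.0 + (0 + 0)) ⊢ —b→ n2
  n2 = c.(c.0 + (0 + 0)) ⊢ —c→ n3
  n3 = c.0 + (0 + 0) ⊢ —c→ n4
  n4 = 0 ⊢ (no moves)
Run σ = ⟨aa⟩ on P: start {m0}
  step 1 (a): {m1}
  step 2 (a): {m2}
  ✓ P
Run σ = ⟨aa⟩ on Q: start {n0}
  step 1 (a): {n1}
  step 2 (a): ∅ (Q stuck)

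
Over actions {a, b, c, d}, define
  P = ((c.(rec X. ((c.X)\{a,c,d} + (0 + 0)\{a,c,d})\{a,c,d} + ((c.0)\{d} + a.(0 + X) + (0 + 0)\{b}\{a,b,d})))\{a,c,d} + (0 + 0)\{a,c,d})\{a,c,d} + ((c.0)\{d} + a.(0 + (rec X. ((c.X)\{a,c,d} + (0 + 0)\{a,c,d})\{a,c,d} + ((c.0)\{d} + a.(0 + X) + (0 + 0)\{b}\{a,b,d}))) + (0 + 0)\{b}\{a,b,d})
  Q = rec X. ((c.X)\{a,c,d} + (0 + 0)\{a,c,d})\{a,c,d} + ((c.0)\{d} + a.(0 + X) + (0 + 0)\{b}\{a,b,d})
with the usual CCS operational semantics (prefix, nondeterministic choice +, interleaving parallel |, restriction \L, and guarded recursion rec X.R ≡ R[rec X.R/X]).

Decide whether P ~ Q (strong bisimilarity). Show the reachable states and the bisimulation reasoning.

LTS(P): 3 reachable states
  m0 = ((c.(rec X. ((c.X)\{a,c,d} + (0 + 0)\{a,c,d})\{a,c,d} + ((c.0)\{d} + a.(0 + X) + (0 + 0)\{b}\{a,b,d})))\{a,c,d} + (0 + 0)\{a,c,d})\{a,c,d} + ((c.0)\{d} + a.(0 + (rec X. ((c.X)\{a,c,d} + (0 + 0)\{a,c,d})\{a,c,d} + ((c.0)\{d} + a.(0 + X) + (0 + 0)\{b}\{a,b,d}))) + (0 + 0)\{b}\{a,b,d}) | —a→ m1, —c→ m2
  m1 = 0 + (rec X. ((c.X)\{a,c,d} + (0 + 0)\{a,c,d})\{a,c,d} + ((c.0)\{d} + a.(0 + X) + (0 + 0)\{b}\{a,b,d})) | —a→ m1, —c→ m2
  m2 = 0\{d} | deadlocked
LTS(Q): 3 reachable states
  n0 = rec X. ((c.X)\{a,c,d} + (0 + 0)\{a,c,d})\{a,c,d} + ((c.0)\{d} + a.(0 + X) + (0 + 0)\{b}\{a,b,d}) | —a→ n1, —c→ n2
  n1 = 0 + (rec X. ((c.X)\{a,c,d} + (0 + 0)\{a,c,d})\{a,c,d} + ((c.0)\{d} + a.(0 + X) + (0 + 0)\{b}\{a,b,d})) | —a→ n1, —c→ n2
  n2 = 0\{d} | deadlocked
Bisimilarity quotient blocks:
  B0 = {m0, m1, n0, n1}
  B1 = {m2, n2}
m0 ∈ B0, n0 ∈ B0 → same block

YES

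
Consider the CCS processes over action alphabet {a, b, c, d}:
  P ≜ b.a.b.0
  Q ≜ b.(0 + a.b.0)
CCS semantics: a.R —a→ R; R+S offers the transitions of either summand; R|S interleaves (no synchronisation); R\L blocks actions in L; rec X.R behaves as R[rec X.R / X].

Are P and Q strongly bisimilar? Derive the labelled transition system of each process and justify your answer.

LTS(P): 4 reachable states
  s0 = b.a.b.0 → =b=> s1
  s1 = a.b.0 → =a=> s2
  s2 = b.0 → =b=> s3
  s3 = 0 → stopped
LTS(Q): 4 reachable states
  t0 = b.(0 + a.b.0) → =b=> t1
  t1 = 0 + a.b.0 → =a=> t2
  t2 = b.0 → =b=> t3
  t3 = 0 → stopped
Coarsest stable partition (strong bisimilarity classes):
  B0 = {s0, t0}
  B1 = {s1, t1}
  B2 = {s2, t2}
  B3 = {s3, t3}
s0 ∈ B0, t0 ∈ B0 → same block

YES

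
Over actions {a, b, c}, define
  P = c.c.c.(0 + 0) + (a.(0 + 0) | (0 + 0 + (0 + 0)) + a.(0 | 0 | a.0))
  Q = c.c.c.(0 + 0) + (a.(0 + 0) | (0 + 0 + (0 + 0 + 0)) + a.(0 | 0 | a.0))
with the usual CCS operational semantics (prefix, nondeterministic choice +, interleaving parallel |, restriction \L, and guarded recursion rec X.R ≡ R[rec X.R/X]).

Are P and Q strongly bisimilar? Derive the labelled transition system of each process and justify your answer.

Reachable graph of P (7 states):
  m0 = c.c.c.(0 + 0) + (a.(0 + 0) | (0 + 0 + (0 + 0)) + a.(0 | 0 | a.0)) | —a→ m1, —a→ m2, —c→ m3
  m1 = (0 + 0) | (0 + 0 + (0 + 0)) | ∅
  m2 = 0 | 0 | a.0 | —a→ m4
  m3 = c.c.(0 + 0) | —c→ m5
  m4 = 0 | 0 | 0 | ∅
  m5 = c.(0 + 0) | —c→ m6
  m6 = 0 + 0 | ∅
Reachable graph of Q (7 states):
  n0 = c.c.c.(0 + 0) + (a.(0 + 0) | (0 + 0 + (0 + 0 + 0)) + a.(0 | 0 | a.0)) | —a→ n1, —a→ n2, —c→ n3
  n1 = (0 + 0) | (0 + 0 + (0 + 0 + 0)) | ∅
  n2 = 0 | 0 | a.0 | —a→ n4
  n3 = c.c.(0 + 0) | —c→ n5
  n4 = 0 | 0 | 0 | ∅
  n5 = c.(0 + 0) | —c→ n6
  n6 = 0 + 0 | ∅
Coarsest stable partition (strong bisimilarity classes):
  B0 = {m0, n0}
  B1 = {m3, n3}
  B2 = {m5, n5}
  B3 = {m1, m4, m6, n1, n4, n6}
  B4 = {m2, n2}
m0 ∈ B0, n0 ∈ B0 → same block

YES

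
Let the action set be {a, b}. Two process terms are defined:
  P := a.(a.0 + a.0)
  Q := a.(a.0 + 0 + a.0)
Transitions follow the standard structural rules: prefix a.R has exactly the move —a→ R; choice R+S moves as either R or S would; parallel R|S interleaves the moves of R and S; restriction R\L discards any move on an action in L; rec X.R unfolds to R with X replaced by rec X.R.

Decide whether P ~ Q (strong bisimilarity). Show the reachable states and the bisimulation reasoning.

P ~ Q

P's transition system — 3 states:
  p0 = a.(a.0 + a.0) :: -a-> p1
  p1 = a.0 + a.0 :: -a-> p2
  p2 = 0 :: ∅
Q's transition system — 3 states:
  q0 = a.(a.0 + 0 + a.0) :: -a-> q1
  q1 = a.0 + 0 + a.0 :: -a-> q2
  q2 = 0 :: ∅
Partition-refinement fixed point:
  B0 = {p0, q0}
  B1 = {p1, q1}
  B2 = {p2, q2}
p0 ∈ B0, q0 ∈ B0 → same block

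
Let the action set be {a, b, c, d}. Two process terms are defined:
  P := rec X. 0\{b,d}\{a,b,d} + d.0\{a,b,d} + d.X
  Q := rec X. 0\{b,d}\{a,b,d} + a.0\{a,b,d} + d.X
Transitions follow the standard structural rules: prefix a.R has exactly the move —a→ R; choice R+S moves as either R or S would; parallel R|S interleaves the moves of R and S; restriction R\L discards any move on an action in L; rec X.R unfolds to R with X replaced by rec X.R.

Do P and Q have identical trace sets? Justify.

NO — witness ⟨a⟩

Reachable graph of P (2 states):
  p0 = rec X. 0\{b,d}\{a,b,d} + d.0\{a,b,d} + d.X ⊢ =d=> p0, =d=> p1
  p1 = 0\{a,b,d} ⊢ ·
Reachable graph of Q (2 states):
  q0 = rec X. 0\{b,d}\{a,b,d} + a.0\{a,b,d} + d.X ⊢ =a=> q1, =d=> q0
  q1 = 0\{a,b,d} ⊢ ·
Executing a from Q (initial set {q0}):
  step 1 (a): {q1}
  Q completes σ.
Executing a from P (initial set {p0}):
  step 1 (a): ∅  — P cannot continue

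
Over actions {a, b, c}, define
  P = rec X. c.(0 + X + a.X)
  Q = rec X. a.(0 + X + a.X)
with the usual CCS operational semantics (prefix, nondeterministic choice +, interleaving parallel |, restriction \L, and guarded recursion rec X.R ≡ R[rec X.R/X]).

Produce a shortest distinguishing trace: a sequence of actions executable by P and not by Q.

c

Reachable graph of P (2 states):
  u0 = rec X. c.(0 + X + a.X) :: —c→ u1
  u1 = 0 + (rec X. c.(0 + X + a.X)) + a.(rec X. c.(0 + X + a.X)) :: —a→ u0, —c→ u1
Reachable graph of Q (2 states):
  v0 = rec X. a.(0 + X + a.X) :: —a→ v1
  v1 = 0 + (rec X. a.(0 + X + a.X)) + a.(rec X. a.(0 + X + a.X)) :: —a→ v0, —a→ v1
Executing c from P (initial set {u0}):
  after c @ step 1: {u1}
  ✓ P
Executing c from Q (initial set {v0}):
  after c @ step 1: ∅ (Q stuck)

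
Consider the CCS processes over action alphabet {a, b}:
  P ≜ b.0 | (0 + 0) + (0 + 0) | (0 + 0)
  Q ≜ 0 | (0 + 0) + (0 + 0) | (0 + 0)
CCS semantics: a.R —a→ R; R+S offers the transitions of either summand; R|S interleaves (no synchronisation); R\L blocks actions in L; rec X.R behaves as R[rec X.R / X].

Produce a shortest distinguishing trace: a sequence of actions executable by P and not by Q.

b

LTS(P): 2 reachable states
  u0 = b.0 | (0 + 0) + (0 + 0) | (0 + 0) ⊢ --b--▸ u1
  u1 = 0 | (0 + 0) ⊢ ·
LTS(Q): 1 reachable states
  v0 = 0 | (0 + 0) + (0 + 0) | (0 + 0) ⊢ ·
Executing b from P (initial set {u0}):
  after b @ step 1: {u1}
  — P admits the full trace.
Executing b from Q (initial set {v0}):
  after b @ step 1: ∅ (Q stuck)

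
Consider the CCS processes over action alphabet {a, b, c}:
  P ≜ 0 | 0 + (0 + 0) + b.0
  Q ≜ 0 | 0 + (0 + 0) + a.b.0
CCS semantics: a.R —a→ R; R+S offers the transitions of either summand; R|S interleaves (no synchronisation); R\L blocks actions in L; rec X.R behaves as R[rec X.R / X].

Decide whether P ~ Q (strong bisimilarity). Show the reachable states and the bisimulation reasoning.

not bisimilar

LTS(P): 2 reachable states
  m0 = 0 | 0 + (0 + 0) + b.0 ⊢ --b--▸ m1
  m1 = 0 ⊢ (no moves)
LTS(Q): 3 reachable states
  n0 = 0 | 0 + (0 + 0) + a.b.0 ⊢ --a--▸ n1
  n1 = b.0 ⊢ --b--▸ n2
  n2 = 0 ⊢ (no moves)
Partition-refinement fixed point:
  B0 = {m0, n1}
  B1 = {m1, n2}
  B2 = {n0}
m0 ∈ B0, n0 ∈ B2 → different blocks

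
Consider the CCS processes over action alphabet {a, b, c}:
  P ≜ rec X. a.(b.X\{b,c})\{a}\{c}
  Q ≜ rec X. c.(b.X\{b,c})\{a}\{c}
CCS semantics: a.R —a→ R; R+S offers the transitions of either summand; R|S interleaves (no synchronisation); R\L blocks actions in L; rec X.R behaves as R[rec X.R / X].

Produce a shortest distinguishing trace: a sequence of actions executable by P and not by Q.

a

Reachable graph of P (3 states):
  p0 = rec X. a.(b.X\{b,c})\{a}\{c} | ··a··> p1
  p1 = (b.(rec X. a.(b.X\{b,c})\{a}\{c})\{b,c})\{a}\{c} | ··b··> p2
  p2 = (rec X. a.(b.X\{b,c})\{a}\{c})\{b,c}\{a}\{c} | ∅
Reachable graph of Q (3 states):
  q0 = rec X. c.(b.X\{b,c})\{a}\{c} | ··c··> q1
  q1 = (b.(rec X. c.(b.X\{b,c})\{a}\{c})\{b,c})\{a}\{c} | ··b··> q2
  q2 = (rec X. c.(b.X\{b,c})\{a}\{c})\{b,c}\{a}\{c} | ∅
Trace ⟨a⟩ through P, begin at {p0}:
  [1] a ⇒ {p1}
  ✓ P
Trace ⟨a⟩ through Q, begin at {q0}:
  [1] a ⇒ no successor for Q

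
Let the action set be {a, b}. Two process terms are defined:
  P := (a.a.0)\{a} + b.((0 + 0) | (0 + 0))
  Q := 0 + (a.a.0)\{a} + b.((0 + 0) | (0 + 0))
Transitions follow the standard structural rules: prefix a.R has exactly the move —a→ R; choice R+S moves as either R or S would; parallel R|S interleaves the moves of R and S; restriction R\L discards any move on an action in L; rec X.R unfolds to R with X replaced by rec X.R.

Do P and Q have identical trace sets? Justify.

traces(P) = traces(Q)

P's transition system — 2 states:
  m0 = (a.a.0)\{a} + b.((0 + 0) | (0 + 0)) | --b--▸ m1
  m1 = (0 + 0) | (0 + 0) | ·
Q's transition system — 2 states:
  n0 = 0 + (a.a.0)\{a} + b.((0 + 0) | (0 + 0)) | --b--▸ n1
  n1 = (0 + 0) | (0 + 0) | ·
Coarsest stable partition (strong bisimilarity classes):
  B0 = {m0, n0}
  B1 = {m1, n1}
m0 ∈ B0, n0 ∈ B0 → same block
Bisimilar ⇒ trace-equivalent.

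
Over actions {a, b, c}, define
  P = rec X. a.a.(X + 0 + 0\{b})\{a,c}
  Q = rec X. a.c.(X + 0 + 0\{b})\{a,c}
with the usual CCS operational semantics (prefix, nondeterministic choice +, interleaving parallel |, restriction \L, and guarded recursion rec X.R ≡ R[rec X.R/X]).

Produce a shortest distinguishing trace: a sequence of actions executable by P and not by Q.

Reachable graph of P (3 states):
  u0 = rec X. a.a.(X + 0 + 0\{b})\{a,c} ⊢ =a=> u1
  u1 = a.((rec X. a.a.(X + 0 + 0\{b})\{a,c}) + 0 + 0\{b})\{a,c} ⊢ =a=> u2
  u2 = ((rec X. a.a.(X + 0 + 0\{b})\{a,c}) + 0 + 0\{b})\{a,c} ⊢ deadlocked
Reachable graph of Q (3 states):
  v0 = rec X. a.c.(X + 0 + 0\{b})\{a,c} ⊢ =a=> v1
  v1 = c.((rec X. a.c.(X + 0 + 0\{b})\{a,c}) + 0 + 0\{b})\{a,c} ⊢ =c=> v2
  v2 = ((rec X. a.c.(X + 0 + 0\{b})\{a,c}) + 0 + 0\{b})\{a,c} ⊢ deadlocked
Trace ⟨aa⟩ through P, begin at {u0}:
  [1] a ⇒ {u1}
  [2] a ⇒ {u2}
  ✓ P
Trace ⟨aa⟩ through Q, begin at {v0}:
  [1] a ⇒ {v1}
  [2] a ⇒ ∅  — Q cannot continue

aa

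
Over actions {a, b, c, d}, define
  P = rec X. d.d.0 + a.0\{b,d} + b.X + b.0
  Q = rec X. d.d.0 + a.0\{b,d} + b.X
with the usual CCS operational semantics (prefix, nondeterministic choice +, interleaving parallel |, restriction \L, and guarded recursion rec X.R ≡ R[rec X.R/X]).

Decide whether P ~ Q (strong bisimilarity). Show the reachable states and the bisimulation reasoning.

Reachable graph of P (4 states):
  m0 = rec X. d.d.0 + a.0\{b,d} + b.X + b.0 :: ··a··> m1, ··b··> m0, ··b··> m2, ··d··> m3
  m1 = 0\{b,d} :: ∅
  m2 = 0 :: ∅
  m3 = d.0 :: ··d··> m2
Reachable graph of Q (4 states):
  n0 = rec X. d.d.0 + a.0\{b,d} + b.X :: ··a··> n1, ··b··> n0, ··d··> n2
  n1 = 0\{b,d} :: ∅
  n2 = d.0 :: ··d··> n3
  n3 = 0 :: ∅
Bisimilarity quotient blocks:
  B0 = {m0}
  B1 = {m1, m2, n1, n3}
  B2 = {m3, n2}
  B3 = {n0}
m0 ∈ B0, n0 ∈ B3 → different blocks

P ≁ Q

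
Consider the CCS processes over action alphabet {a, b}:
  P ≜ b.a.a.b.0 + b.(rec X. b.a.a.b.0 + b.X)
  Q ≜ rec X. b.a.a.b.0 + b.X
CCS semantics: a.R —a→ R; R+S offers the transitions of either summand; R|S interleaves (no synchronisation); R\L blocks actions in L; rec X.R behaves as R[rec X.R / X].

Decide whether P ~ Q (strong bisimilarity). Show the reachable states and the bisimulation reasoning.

LTS(P): 6 reachable states
  u0 = b.a.a.b.0 + b.(rec X. b.a.a.b.0 + b.X) has moves —b→ u1, —b→ u2
  u1 = a.a.b.0 has moves —a→ u3
  u2 = rec X. b.a.a.b.0 + b.X has moves —b→ u1, —b→ u2
  u3 = a.b.0 has moves —a→ u4
  u4 = b.0 has moves —b→ u5
  u5 = 0 has moves ·
LTS(Q): 5 reachable states
  v0 = rec X. b.a.a.b.0 + b.X has moves —b→ v0, —b→ v1
  v1 = a.a.b.0 has moves —a→ v2
  v2 = a.b.0 has moves —a→ v3
  v3 = b.0 has moves —b→ v4
  v4 = 0 has moves ·
Partition-refinement fixed point:
  B0 = {u0, u2, v0}
  B1 = {u1, v1}
  B2 = {u3, v2}
  B3 = {u4, v3}
  B4 = {u5, v4}
u0 ∈ B0, v0 ∈ B0 → same block

YES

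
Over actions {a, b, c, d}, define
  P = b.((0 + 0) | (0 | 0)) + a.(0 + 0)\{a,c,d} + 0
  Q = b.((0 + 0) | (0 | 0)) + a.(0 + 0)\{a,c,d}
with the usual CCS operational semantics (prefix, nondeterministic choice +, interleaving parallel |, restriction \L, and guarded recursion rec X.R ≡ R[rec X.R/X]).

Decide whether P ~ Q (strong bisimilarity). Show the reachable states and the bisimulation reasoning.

bisimilar

Reachable graph of P (3 states):
  p0 = b.((0 + 0) | (0 | 0)) + a.(0 + 0)\{a,c,d} + 0 | =a=> p1, =b=> p2
  p1 = (0 + 0)\{a,c,d} | deadlocked
  p2 = (0 + 0) | (0 | 0) | deadlocked
Reachable graph of Q (3 states):
  q0 = b.((0 + 0) | (0 | 0)) + a.(0 + 0)\{a,c,d} | =a=> q1, =b=> q2
  q1 = (0 + 0)\{a,c,d} | deadlocked
  q2 = (0 + 0) | (0 | 0) | deadlocked
Coarsest stable partition (strong bisimilarity classes):
  B0 = {p0, q0}
  B1 = {p1, p2, q1, q2}
p0 ∈ B0, q0 ∈ B0 → same block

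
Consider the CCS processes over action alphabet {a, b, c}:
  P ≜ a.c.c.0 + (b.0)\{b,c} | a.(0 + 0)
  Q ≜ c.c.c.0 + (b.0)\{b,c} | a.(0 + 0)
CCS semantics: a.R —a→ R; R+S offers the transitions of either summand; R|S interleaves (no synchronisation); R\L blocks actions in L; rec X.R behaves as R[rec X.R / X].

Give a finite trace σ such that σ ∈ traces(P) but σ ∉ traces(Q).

ac

Reachable graph of P (5 states):
  s0 = a.c.c.0 + (b.0)\{b,c} | a.(0 + 0) has moves ··a··> s1, ··a··> s2
  s1 = (b.0)\{b,c} | (0 + 0) has moves ·
  s2 = c.c.0 has moves ··c··> s3
  s3 = c.0 has moves ··c··> s4
  s4 = 0 has moves ·
Reachable graph of Q (5 states):
  t0 = c.c.c.0 + (b.0)\{b,c} | a.(0 + 0) has moves ··a··> t1, ··c··> t2
  t1 = (b.0)\{b,c} | (0 + 0) has moves ·
  t2 = c.c.0 has moves ··c··> t3
  t3 = c.0 has moves ··c··> t4
  t4 = 0 has moves ·
Executing ac from P (initial set {s0}):
  step 1 (a): {s1, s2}
  step 2 (c): {s3}
  P completes σ.
Executing ac from Q (initial set {t0}):
  step 1 (a): {t1}
  step 2 (c): ∅  — Q cannot continue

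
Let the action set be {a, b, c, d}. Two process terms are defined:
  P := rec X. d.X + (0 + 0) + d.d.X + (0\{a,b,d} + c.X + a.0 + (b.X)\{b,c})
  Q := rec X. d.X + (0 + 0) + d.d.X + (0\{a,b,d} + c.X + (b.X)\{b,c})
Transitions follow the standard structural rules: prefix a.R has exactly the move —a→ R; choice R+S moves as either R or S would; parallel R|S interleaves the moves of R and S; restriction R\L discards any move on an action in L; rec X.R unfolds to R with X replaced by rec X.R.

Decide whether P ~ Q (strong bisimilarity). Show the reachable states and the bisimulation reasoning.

P ≁ Q

LTS(P): 3 reachable states
  s0 = rec X. d.X + (0 + 0) + d.d.X + (0\{a,b,d} + c.X + a.0 + (b.X)\{b,c}) :: =a=> s1, =c=> s0, =d=> s0, =d=> s2
  s1 = 0 :: ∅
  s2 = d.(rec X. d.X + (0 + 0) + d.d.X + (0\{a,b,d} + c.X + a.0 + (b.X)\{b,c})) :: =d=> s0
LTS(Q): 2 reachable states
  t0 = rec X. d.X + (0 + 0) + d.d.X + (0\{a,b,d} + c.X + (b.X)\{b,c}) :: =c=> t0, =d=> t0, =d=> t1
  t1 = d.(rec X. d.X + (0 + 0) + d.d.X + (0\{a,b,d} + c.X + (b.X)\{b,c})) :: =d=> t0
Bisimilarity quotient blocks:
  B0 = {s0}
  B1 = {s2}
  B2 = {s1}
  B3 = {t0}
  B4 = {t1}
s0 ∈ B0, t0 ∈ B3 → different blocks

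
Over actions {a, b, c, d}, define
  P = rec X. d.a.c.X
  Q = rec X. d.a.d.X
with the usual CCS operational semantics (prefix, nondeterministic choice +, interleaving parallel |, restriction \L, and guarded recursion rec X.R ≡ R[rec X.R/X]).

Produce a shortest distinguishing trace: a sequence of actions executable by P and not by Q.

LTS(P): 3 reachable states
  m0 = rec X. d.a.c.X → --d--▸ m1
  m1 = a.c.(rec X. d.a.c.X) → --a--▸ m2
  m2 = c.(rec X. d.a.c.X) → --c--▸ m0
LTS(Q): 3 reachable states
  n0 = rec X. d.a.d.X → --d--▸ n1
  n1 = a.d.(rec X. d.a.d.X) → --a--▸ n2
  n2 = d.(rec X. d.a.d.X) → --d--▸ n0
Run σ = ⟨dac⟩ on P: start {m0}
  after d @ step 1: {m1}
  after a @ step 2: {m2}
  after c @ step 3: {m0}
  — P admits the full trace.
Run σ = ⟨dac⟩ on Q: start {n0}
  after d @ step 1: {n1}
  after a @ step 2: {n2}
  after c @ step 3: ∅  — Q cannot continue

dac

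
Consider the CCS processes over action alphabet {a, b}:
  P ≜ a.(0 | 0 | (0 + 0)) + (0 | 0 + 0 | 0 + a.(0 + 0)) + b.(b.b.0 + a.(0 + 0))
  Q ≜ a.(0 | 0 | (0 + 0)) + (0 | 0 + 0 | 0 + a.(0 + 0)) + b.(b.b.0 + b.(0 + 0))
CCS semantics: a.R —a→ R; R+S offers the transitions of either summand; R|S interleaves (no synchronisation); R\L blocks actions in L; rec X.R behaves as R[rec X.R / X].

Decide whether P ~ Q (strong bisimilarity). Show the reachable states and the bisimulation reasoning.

P ≁ Q

LTS(P): 6 reachable states
  p0 = a.(0 | 0 | (0 + 0)) + (0 | 0 + 0 | 0 + a.(0 + 0)) + b.(b.b.0 + a.(0 + 0)) :: ··a··> p1, ··a··> p2, ··b··> p3
  p1 = 0 + 0 :: deadlocked
  p2 = 0 | 0 | (0 + 0) :: deadlocked
  p3 = b.b.0 + a.(0 + 0) :: ··a··> p1, ··b··> p4
  p4 = b.0 :: ··b··> p5
  p5 = 0 :: deadlocked
LTS(Q): 6 reachable states
  q0 = a.(0 | 0 | (0 + 0)) + (0 | 0 + 0 | 0 + a.(0 + 0)) + b.(b.b.0 + b.(0 + 0)) :: ··a··> q1, ··a··> q2, ··b··> q3
  q1 = 0 + 0 :: deadlocked
  q2 = 0 | 0 | (0 + 0) :: deadlocked
  q3 = b.b.0 + b.(0 + 0) :: ··b··> q1, ··b··> q4
  q4 = b.0 :: ··b··> q5
  q5 = 0 :: deadlocked
Coarsest stable partition (strong bisimilarity classes):
  B0 = {p0}
  B1 = {p1, p2, p5, q1, q2, q5}
  B2 = {p3}
  B3 = {p4, q4}
  B4 = {q0}
  B5 = {q3}
p0 ∈ B0, q0 ∈ B4 → different blocks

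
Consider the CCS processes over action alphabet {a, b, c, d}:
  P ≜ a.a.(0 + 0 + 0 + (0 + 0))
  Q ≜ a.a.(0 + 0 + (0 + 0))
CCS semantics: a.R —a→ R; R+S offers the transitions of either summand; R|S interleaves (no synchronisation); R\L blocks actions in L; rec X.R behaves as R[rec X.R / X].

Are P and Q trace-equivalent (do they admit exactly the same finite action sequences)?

P's transition system — 3 states:
  p0 = a.a.(0 + 0 + 0 + (0 + 0)) | =a=> p1
  p1 = a.(0 + 0 + 0 + (0 + 0)) | =a=> p2
  p2 = 0 + 0 + 0 + (0 + 0) | deadlocked
Q's transition system — 3 states:
  q0 = a.a.(0 + 0 + (0 + 0)) | =a=> q1
  q1 = a.(0 + 0 + (0 + 0)) | =a=> q2
  q2 = 0 + 0 + (0 + 0) | deadlocked
Bisimilarity quotient blocks:
  B0 = {p0, q0}
  B1 = {p1, q1}
  B2 = {p2, q2}
p0 ∈ B0, q0 ∈ B0 → same block
Bisimilar ⇒ trace-equivalent.

YES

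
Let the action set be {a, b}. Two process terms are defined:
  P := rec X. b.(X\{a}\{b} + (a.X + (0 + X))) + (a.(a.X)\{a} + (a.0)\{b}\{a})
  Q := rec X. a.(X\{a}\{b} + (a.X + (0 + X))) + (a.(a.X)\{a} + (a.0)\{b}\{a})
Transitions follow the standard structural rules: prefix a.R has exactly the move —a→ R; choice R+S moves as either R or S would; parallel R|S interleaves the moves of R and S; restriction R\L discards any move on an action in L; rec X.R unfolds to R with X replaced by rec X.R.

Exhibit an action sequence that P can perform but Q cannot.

b

Reachable graph of P (3 states):
  p0 = rec X. b.(X\{a}\{b} + (a.X + (0 + X))) + (a.(a.X)\{a} + (a.0)\{b}\{a}) :: -a-> p1, -b-> p2
  p1 = (a.(rec X. b.(X\{a}\{b} + (a.X + (0 + X))) + (a.(a.X)\{a} + (a.0)\{b}\{a})))\{a} :: ∅
  p2 = (rec X. b.(X\{a}\{b} + (a.X + (0 + X))) + (a.(a.X)\{a} + (a.0)\{b}\{a}))\{a}\{b} + (a.(rec X. b.(X\{a}\{b} + (a.X + (0 + X))) + (a.(a.X)\{a} + (a.0)\{b}\{a})) + (0 + (rec X. b.(X\{a}\{b} + (a.X + (0 + X))) + (a.(a.X)\{a} + (a.0)\{b}\{a})))) :: -a-> p0, -a-> p1, -b-> p2
Reachable graph of Q (3 states):
  q0 = rec X. a.(X\{a}\{b} + (a.X + (0 + X))) + (a.(a.X)\{a} + (a.0)\{b}\{a}) :: -a-> q1, -a-> q2
  q1 = (a.(rec X. a.(X\{a}\{b} + (a.X + (0 + X))) + (a.(a.X)\{a} + (a.0)\{b}\{a})))\{a} :: ∅
  q2 = (rec X. a.(X\{a}\{b} + (a.X + (0 + X))) + (a.(a.X)\{a} + (a.0)\{b}\{a}))\{a}\{b} + (a.(rec X. a.(X\{a}\{b} + (a.X + (0 + X))) + (a.(a.X)\{a} + (a.0)\{b}\{a})) + (0 + (rec X. a.(X\{a}\{b} + (a.X + (0 + X))) + (a.(a.X)\{a} + (a.0)\{b}\{a})))) :: -a-> q0, -a-> q1, -a-> q2
Run σ = ⟨b⟩ on P: start {p0}
  [1] b ⇒ {p2}
  — P admits the full trace.
Run σ = ⟨b⟩ on Q: start {q0}
  [1] b ⇒ ∅  — Q cannot continue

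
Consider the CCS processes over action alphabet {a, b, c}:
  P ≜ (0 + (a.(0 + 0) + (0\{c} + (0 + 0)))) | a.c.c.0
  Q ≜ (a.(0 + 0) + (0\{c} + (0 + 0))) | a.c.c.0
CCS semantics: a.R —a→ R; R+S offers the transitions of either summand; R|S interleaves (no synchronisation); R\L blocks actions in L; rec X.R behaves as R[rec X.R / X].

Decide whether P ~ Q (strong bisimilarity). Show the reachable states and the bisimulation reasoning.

P's transition system — 8 states:
  p0 = (0 + (a.(0 + 0) + (0\{c} + (0 + 0)))) | a.c.c.0 ⊢ ··a··> p1, ··a··> p2
  p1 = (0 + (a.(0 + 0) + (0\{c} + (0 + 0)))) | c.c.0 ⊢ ··a··> p3, ··c··> p4
  p2 = (0 + 0) | a.c.c.0 ⊢ ··a··> p3
  p3 = (0 + 0) | c.c.0 ⊢ ··c··> p5
  p4 = (0 + (a.(0 + 0) + (0\{c} + (0 + 0)))) | c.0 ⊢ ··a··> p5, ··c··> p6
  p5 = (0 + 0) | c.0 ⊢ ··c··> p7
  p6 = (0 + (a.(0 + 0) + (0\{c} + (0 + 0)))) | 0 ⊢ ··a··> p7
  p7 = (0 + 0) | 0 ⊢ ·
Q's transition system — 8 states:
  q0 = (a.(0 + 0) + (0\{c} + (0 + 0))) | a.c.c.0 ⊢ ··a··> q1, ··a··> q2
  q1 = (0 + 0) | a.c.c.0 ⊢ ··a··> q3
  q2 = (a.(0 + 0) + (0\{c} + (0 + 0))) | c.c.0 ⊢ ··a··> q3, ··c··> q4
  q3 = (0 + 0) | c.c.0 ⊢ ··c··> q5
  q4 = (a.(0 + 0) + (0\{c} + (0 + 0))) | c.0 ⊢ ··a··> q5, ··c··> q6
  q5 = (0 + 0) | c.0 ⊢ ··c··> q7
  q6 = (a.(0 + 0) + (0\{c} + (0 + 0))) | 0 ⊢ ··a··> q7
  q7 = (0 + 0) | 0 ⊢ ·
Coarsest stable partition (strong bisimilarity classes):
  B0 = {p0, q0}
  B1 = {p1, q2}
  B2 = {p3, q3}
  B3 = {p5, q5}
  B4 = {p7, q7}
  B5 = {p4, q4}
  B6 = {p6, q6}
  B7 = {p2, q1}
p0 ∈ B0, q0 ∈ B0 → same block

YES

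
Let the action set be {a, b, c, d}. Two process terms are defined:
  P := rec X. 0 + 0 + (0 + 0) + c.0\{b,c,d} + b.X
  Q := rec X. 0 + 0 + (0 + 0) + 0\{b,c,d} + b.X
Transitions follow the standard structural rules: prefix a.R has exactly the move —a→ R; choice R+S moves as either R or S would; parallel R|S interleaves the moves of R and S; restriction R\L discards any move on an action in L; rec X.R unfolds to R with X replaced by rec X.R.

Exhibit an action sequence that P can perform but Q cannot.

Reachable graph of P (2 states):
  p0 = rec X. 0 + 0 + (0 + 0) + c.0\{b,c,d} + b.X ⊢ ··b··> p0, ··c··> p1
  p1 = 0\{b,c,d} ⊢ deadlocked
Reachable graph of Q (1 states):
  q0 = rec X. 0 + 0 + (0 + 0) + 0\{b,c,d} + b.X ⊢ ··b··> q0
Trace ⟨c⟩ through P, begin at {p0}:
  step 1 (c): {p1}
  — P admits the full trace.
Trace ⟨c⟩ through Q, begin at {q0}:
  step 1 (c): ∅ (Q stuck)

c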